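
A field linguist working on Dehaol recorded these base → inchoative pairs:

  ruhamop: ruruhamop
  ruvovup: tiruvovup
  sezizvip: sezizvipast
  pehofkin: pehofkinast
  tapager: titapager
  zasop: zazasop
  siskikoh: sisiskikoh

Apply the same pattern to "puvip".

ruhamop and sezizvip both end in -p yet inflect differently (ruruhamop, sezizvipast), so the final letter is not what conditions the rule; the last vowel is.
"puvip" has last vowel 'i'. The stems whose last vowel is 'i' (sezizvip → sezizvipast, pehofkin → pehofkinast) add -ast.
The other patterns: stems whose last vowel is 'o' repeat the first consonant+vowel as a prefix; stems whose last vowel is 'e' or 'u' add the prefix ti-.
So puvip → puvipast.

puvipast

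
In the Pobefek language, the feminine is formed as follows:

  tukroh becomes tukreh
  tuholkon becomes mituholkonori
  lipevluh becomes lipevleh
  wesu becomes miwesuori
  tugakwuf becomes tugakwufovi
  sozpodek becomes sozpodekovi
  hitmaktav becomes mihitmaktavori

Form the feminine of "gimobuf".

gimobufovi

tugakwuf and lipevluh both have last vowel 'u' yet inflect differently (tugakwufovi, lipevleh), so the last vowel is not what conditions the rule; the final letter is.
"gimobuf" ends in -f. The one such stem in the data (tugakwuf → tugakwufovi) adds -ovi, so the same rule applies.
So gimobuf → gimobufovi.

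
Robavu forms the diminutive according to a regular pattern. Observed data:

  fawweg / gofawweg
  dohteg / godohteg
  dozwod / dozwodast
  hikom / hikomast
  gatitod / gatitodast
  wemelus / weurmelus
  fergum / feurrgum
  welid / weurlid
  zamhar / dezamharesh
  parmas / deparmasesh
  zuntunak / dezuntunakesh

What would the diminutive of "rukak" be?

hikom and fergum both end in -m yet inflect differently (hikomast, feurrgum), so the final letter is not what conditions the rule; the last vowel is.
"rukak" has last vowel 'a'. The stems whose last vowel is 'a' (zamhar → dezamharesh, parmas → deparmasesh, zuntunak → dezuntunakesh) add de- … -esh around the stem.
So rukak → derukakesh.

derukakesh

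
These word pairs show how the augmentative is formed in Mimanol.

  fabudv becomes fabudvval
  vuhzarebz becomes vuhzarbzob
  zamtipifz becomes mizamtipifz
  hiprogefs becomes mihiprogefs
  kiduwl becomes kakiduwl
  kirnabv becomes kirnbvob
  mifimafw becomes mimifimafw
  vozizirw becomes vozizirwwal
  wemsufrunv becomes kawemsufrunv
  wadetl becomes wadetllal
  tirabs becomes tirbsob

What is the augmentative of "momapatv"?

tirabs and hiprogefs both end in -s yet inflect differently (tirbsob, mihiprogefs), so the final letter is not what conditions the rule; the second-to-last letter is.
"momapatv" has second-to-last letter 't'. The one such stem in the data (wadetl → wadetllal) doubles the final consonant and adds -al (as do vozizirw, fabudv), so the same rule applies.
So momapatv → momapatvval.

momapatvval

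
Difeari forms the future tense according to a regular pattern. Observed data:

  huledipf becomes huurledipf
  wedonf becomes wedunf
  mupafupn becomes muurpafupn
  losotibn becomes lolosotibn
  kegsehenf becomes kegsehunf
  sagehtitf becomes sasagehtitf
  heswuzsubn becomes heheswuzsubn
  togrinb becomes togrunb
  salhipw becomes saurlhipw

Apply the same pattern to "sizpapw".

siurzpapw

"sizpapw" has second-to-last letter 'p'. The stems whose second-to-last letter is 'p' (huledipf → huurledipf, mupafupn → muurpafupn, salhipw → saurlhipw) insert -ur- after the first vowel.
So sizpapw → siurzpapw.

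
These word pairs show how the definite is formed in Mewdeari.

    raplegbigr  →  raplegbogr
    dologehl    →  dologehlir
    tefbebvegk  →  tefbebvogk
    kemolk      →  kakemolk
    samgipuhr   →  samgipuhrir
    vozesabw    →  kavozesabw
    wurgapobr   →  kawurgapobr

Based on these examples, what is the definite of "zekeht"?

zekehtir

raplegbigr and samgipuhr both end in -r yet inflect differently (raplegbogr, samgipuhrir), so the final letter is not what conditions the rule; the second-to-last letter is.
"zekeht" has second-to-last letter 'h'. The stems whose second-to-last letter is 'h' (dologehl → dologehlir, samgipuhr → samgipuhrir) add -ir.
So zekeht → zekehtir.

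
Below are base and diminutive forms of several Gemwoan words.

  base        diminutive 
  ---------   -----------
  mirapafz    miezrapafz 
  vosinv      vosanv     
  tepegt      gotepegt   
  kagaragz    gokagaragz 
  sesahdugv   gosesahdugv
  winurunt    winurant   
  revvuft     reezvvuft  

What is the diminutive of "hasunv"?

hasanv

mirapafz and kagaragz both end in -z yet inflect differently (miezrapafz, gokagaragz), so the final letter is not what conditions the rule; the second-to-last letter is.
"hasunv" has second-to-last letter 'n'. The stems whose second-to-last letter is 'n' (vosinv → vosanv, winurunt → winurant) change the last vowel to 'a'.
So hasunv → hasanv.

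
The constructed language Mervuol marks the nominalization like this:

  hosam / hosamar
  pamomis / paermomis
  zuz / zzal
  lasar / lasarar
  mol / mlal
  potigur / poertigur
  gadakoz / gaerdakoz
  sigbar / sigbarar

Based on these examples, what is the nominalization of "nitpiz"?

nitpizar

zuz and gadakoz both end in -z yet inflect differently (zzal, gaerdakoz), so the final letter is not what conditions the rule; the number of vowels is.
"nitpiz" has 2 vowels. The stems with 2 vowels (hosam → hosamar, sigbar → sigbarar, lasar → lasarar) add -ar.
The other patterns: stems with 1 vowel delete the last vowel and add -al; stems with 3 vowels insert -er- after the first vowel.
So nitpiz → nitpizar.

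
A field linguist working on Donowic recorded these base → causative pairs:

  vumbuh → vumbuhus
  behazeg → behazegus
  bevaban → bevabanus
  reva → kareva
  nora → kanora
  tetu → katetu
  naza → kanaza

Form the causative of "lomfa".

"lomfa" ends in a vowel. The stems ending in a vowel (reva → kareva, nora → kanora, tetu → katetu) add the prefix ka-.
So lomfa → kalomfa.

kalomfa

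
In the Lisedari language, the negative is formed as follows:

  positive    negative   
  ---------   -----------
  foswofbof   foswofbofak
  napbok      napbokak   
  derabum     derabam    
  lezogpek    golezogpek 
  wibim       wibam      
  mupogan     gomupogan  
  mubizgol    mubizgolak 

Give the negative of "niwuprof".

"niwuprof" has last vowel 'o'. The stems whose last vowel is 'o' (foswofbof → foswofbofak, napbok → napbokak, mubizgol → mubizgolak) add -ak.
The other patterns: stems whose last vowel is 'a' or 'e' add the prefix go-; stems whose last vowel is 'i' or 'u' change the last vowel to 'a'.
So niwuprof → niwuprofak.

niwuprofak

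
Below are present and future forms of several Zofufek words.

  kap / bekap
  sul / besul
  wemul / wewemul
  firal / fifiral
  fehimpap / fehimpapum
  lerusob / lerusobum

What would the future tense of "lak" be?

sul and wemul both end in -l yet inflect differently (besul, wewemul), so the final letter is not what conditions the rule; the number of vowels is.
"lak" has 1 vowel. The stems with 1 vowel (kap → bekap, sul → besul) add the prefix be-.
So lak → belak.

belak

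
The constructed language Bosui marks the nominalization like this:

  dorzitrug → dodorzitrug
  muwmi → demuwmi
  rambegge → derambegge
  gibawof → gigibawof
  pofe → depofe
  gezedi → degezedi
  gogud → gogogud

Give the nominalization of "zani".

dezani

gezedi and gibawof both begin with g- yet inflect differently (degezedi, gigibawof), so the first letter is not what conditions the rule; whether the stem ends in a vowel or a consonant is.
"zani" ends in a vowel. The stems ending in a vowel (gezedi → degezedi, rambegge → derambegge, pofe → depofe) add the prefix de-.
The other pattern: stems ending in a consonant repeat the first consonant+vowel as a prefix.
So zani → dezani.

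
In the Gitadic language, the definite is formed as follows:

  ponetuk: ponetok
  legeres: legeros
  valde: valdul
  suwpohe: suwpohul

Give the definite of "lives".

legeres and valde both have last vowel 'e' yet inflect differently (legeros, valdul), so the last vowel is not what conditions the rule; whether the stem ends in a vowel or a consonant is.
"lives" ends in a consonant. The stems ending in a consonant (ponetuk → ponetok, legeres → legeros) change the last vowel to 'o'.
The other pattern: stems ending in a vowel drop the final letter and add -ul.
So lives → livos.

livos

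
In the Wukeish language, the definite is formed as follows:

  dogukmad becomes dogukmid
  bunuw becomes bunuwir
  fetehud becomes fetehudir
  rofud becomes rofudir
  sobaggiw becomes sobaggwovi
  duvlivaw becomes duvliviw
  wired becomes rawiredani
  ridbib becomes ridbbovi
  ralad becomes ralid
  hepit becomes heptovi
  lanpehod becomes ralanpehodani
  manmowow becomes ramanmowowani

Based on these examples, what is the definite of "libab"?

sobaggiw and duvlivaw both end in -w yet inflect differently (sobaggwovi, duvliviw), so the final letter is not what conditions the rule; the last vowel is.
"libab" has last vowel 'a'. The stems whose last vowel is 'a' (duvlivaw → duvliviw, dogukmad → dogukmid, ralad → ralid) change the last vowel to 'i'.
So libab → libib.

libib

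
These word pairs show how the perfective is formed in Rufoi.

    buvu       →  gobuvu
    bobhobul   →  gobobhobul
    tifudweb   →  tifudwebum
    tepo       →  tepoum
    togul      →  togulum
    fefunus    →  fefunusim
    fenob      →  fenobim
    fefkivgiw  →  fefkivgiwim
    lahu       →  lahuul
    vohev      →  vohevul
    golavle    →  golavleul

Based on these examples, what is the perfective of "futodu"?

bobhobul and togul both end in -l yet inflect differently (gobobhobul, togulum), so the final letter is not what conditions the rule; the first letter is.
"futodu" begins with f-. The stems beginning with f- (fefunus → fefunusim, fenob → fenobim, fefkivgiw → fefkivgiwim) add -im.
The other patterns: stems beginning with b- add the prefix go-; stems beginning with t- add -um; stems beginning with g-, l- or v- add -ul.
So futodu → futoduim.

futoduim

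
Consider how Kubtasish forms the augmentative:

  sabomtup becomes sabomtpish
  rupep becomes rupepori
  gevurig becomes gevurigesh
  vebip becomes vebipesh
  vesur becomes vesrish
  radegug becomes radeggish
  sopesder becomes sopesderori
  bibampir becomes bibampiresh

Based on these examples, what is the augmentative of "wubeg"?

wubegori

"wubeg" has last vowel 'e'. The stems whose last vowel is 'e' (rupep → rupepori, sopesder → sopesderori) add -ori.
The other patterns: stems whose last vowel is 'u' delete the last vowel and add -ish; stems whose last vowel is 'i' add -esh.
So wubeg → wubegori.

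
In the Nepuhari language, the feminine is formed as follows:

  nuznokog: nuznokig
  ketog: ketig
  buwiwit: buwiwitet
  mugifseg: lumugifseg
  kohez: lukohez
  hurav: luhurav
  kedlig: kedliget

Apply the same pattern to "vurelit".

vurelitet

kedlig and nuznokog both end in -g yet inflect differently (kedliget, nuznokig), so the final letter is not what conditions the rule; the last vowel is.
"vurelit" has last vowel 'i'. The stems whose last vowel is 'i' (buwiwit → buwiwitet, kedlig → kedliget) add -et.
The other patterns: stems whose last vowel is 'o' change the last vowel to 'i'; stems whose last vowel is 'a' or 'e' add the prefix lu-.
So vurelit → vurelitet.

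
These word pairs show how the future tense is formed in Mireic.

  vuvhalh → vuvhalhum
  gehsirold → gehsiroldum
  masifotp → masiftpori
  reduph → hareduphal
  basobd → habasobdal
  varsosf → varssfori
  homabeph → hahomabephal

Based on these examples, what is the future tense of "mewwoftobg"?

hamewwoftobgal

basobd and gehsirold both end in -d yet inflect differently (habasobdal, gehsiroldum), so the final letter is not what conditions the rule; the second-to-last letter is.
"mewwoftobg" has second-to-last letter 'b'. The one such stem in the data (basobd → habasobdal) adds ha- … -al around the stem, so the same rule applies.
The other patterns: stems whose second-to-last letter is 'l' add -um; stems whose second-to-last letter is 's' or 't' delete the last vowel and add -ori.
So mewwoftobg → hamewwoftobgal.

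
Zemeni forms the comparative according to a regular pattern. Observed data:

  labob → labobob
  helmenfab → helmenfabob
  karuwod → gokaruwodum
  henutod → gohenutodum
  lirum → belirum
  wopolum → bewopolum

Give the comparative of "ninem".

labob and karuwod both have last vowel 'o' yet inflect differently (labobob, gokaruwodum), so the last vowel is not what conditions the rule; the final letter is.
"ninem" ends in -m. The stems ending in -m (lirum → belirum, wopolum → bewopolum) add the prefix be-.
The other patterns: stems ending in -b add -ob; stems ending in -d add go- … -um around the stem.
So ninem → beninem.

beninem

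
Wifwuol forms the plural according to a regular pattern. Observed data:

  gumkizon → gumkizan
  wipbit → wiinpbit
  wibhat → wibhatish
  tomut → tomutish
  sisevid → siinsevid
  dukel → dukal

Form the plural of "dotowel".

dotowal

wipbit and wibhat both end in -t yet inflect differently (wiinpbit, wibhatish), so the final letter is not what conditions the rule; the last vowel is.
"dotowel" has last vowel 'e'. The one such stem in the data (dukel → dukal) changes the last vowel to 'a' (as does gumkizon), so the same rule applies.
So dotowel → dotowal.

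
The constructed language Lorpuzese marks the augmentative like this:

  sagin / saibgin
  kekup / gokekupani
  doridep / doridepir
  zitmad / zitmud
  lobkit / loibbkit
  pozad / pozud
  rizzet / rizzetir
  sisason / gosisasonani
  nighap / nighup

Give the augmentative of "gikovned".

gikovnedir

"gikovned" has last vowel 'e'. The stems whose last vowel is 'e' (doridep → doridepir, rizzet → rizzetir) add -ir.
The other patterns: stems whose last vowel is 'i' insert -ib- after the first vowel; stems whose last vowel is 'o' or 'u' add go- … -ani around the stem; stems whose last vowel is 'a' change the last vowel to 'u'.
So gikovned → gikovnedir.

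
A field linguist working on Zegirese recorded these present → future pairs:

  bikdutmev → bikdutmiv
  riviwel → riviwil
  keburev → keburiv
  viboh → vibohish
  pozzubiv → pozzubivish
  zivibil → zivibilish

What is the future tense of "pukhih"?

"pukhih" has last vowel 'i'. The stems whose last vowel is 'i' (pozzubiv → pozzubivish, zivibil → zivibilish) add -ish.
So pukhih → pukhihish.

pukhihish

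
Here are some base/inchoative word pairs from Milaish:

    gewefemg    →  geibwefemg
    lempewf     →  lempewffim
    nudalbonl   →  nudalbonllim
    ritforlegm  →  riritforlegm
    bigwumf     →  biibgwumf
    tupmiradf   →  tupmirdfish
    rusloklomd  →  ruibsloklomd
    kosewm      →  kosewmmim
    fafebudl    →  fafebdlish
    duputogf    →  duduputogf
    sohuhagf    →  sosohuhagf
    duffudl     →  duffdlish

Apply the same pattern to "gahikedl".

gahikdlish

tupmiradf and sohuhagf both end in -f yet inflect differently (tupmirdfish, sosohuhagf), so the final letter is not what conditions the rule; the second-to-last letter is.
"gahikedl" has second-to-last letter 'd'. The stems whose second-to-last letter is 'd' (fafebudl → fafebdlish, tupmiradf → tupmirdfish, duffudl → duffdlish) delete the last vowel and add -ish.
So gahikedl → gahikdlish.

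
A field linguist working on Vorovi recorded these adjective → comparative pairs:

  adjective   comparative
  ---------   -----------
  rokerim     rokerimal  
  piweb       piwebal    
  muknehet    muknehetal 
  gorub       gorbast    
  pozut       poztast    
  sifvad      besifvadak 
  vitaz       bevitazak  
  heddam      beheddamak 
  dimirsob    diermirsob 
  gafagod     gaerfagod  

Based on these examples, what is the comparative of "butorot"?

buertorot

"butorot" has last vowel 'o'. The stems whose last vowel is 'o' (dimirsob → diermirsob, gafagod → gaerfagod) insert -er- after the first vowel.
So butorot → buertorot.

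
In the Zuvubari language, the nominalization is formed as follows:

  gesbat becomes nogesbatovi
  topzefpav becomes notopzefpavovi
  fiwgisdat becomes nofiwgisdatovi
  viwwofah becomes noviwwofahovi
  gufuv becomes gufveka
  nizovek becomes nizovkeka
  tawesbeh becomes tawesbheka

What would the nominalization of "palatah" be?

topzefpav and gufuv both end in -v yet inflect differently (notopzefpavovi, gufveka), so the final letter is not what conditions the rule; the last vowel is.
"palatah" has last vowel 'a'. The stems whose last vowel is 'a' (gesbat → nogesbatovi, topzefpav → notopzefpavovi, fiwgisdat → nofiwgisdatovi) add no- … -ovi around the stem.
The other pattern: stems whose last vowel is 'e' or 'u' delete the last vowel and add -eka.
So palatah → nopalatahovi.

nopalatahovi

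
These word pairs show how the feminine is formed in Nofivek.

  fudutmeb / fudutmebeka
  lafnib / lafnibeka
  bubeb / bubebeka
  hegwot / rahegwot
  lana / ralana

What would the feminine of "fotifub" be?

"fotifub" ends in -b. The stems ending in -b (fudutmeb → fudutmebeka, lafnib → lafnibeka, bubeb → bubebeka) add -eka.
So fotifub → fotifubeka.

fotifubeka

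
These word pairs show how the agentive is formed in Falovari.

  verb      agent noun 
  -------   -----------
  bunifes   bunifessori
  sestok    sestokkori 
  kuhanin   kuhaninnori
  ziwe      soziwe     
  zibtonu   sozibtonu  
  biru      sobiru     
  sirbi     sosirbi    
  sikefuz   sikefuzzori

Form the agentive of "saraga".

ziwe and bunifes both have last vowel 'e' yet inflect differently (soziwe, bunifessori), so the last vowel is not what conditions the rule; whether the stem ends in a vowel or a consonant is.
"saraga" ends in a vowel. The stems ending in a vowel (biru → sobiru, ziwe → soziwe, sirbi → sosirbi) add the prefix so-.
The other pattern: stems ending in a consonant double the final consonant and add -ori.
So saraga → sosaraga.

sosaraga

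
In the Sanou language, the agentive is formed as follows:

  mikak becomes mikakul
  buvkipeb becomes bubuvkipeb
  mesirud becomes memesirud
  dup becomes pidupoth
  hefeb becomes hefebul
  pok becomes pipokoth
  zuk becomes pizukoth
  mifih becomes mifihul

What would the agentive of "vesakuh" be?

vevesakuh

"vesakuh" has 3 vowels. The stems with 3 vowels (mesirud → memesirud, buvkipeb → bubuvkipeb) repeat the first consonant+vowel as a prefix.
The other patterns: stems with 1 vowel add pi- … -oth around the stem; stems with 2 vowels add -ul.
So vesakuh → vevesakuh.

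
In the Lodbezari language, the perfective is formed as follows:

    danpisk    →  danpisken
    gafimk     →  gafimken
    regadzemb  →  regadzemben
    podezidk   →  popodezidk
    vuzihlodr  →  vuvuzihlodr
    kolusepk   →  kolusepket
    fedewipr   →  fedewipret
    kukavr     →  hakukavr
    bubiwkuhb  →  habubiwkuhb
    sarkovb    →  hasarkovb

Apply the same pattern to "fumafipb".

"fumafipb" has second-to-last letter 'p'. The stems whose second-to-last letter is 'p' (kolusepk → kolusepket, fedewipr → fedewipret) add -et.
The other patterns: stems whose second-to-last letter is 'm' or 's' add -en; stems whose second-to-last letter is 'd' repeat the first consonant+vowel as a prefix; stems whose second-to-last letter is 'h' or 'v' add the prefix ha-.
So fumafipb → fumafipbet.

fumafipbet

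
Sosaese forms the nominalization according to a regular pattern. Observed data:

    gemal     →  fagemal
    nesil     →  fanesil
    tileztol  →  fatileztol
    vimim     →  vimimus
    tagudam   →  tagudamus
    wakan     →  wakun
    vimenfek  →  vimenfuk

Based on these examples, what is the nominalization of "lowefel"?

nesil and vimim both have last vowel 'i' yet inflect differently (fanesil, vimimus), so the last vowel is not what conditions the rule; the final letter is.
"lowefel" ends in -l. The stems ending in -l (gemal → fagemal, nesil → fanesil, tileztol → fatileztol) add the prefix fa-.
So lowefel → falowefel.

falowefel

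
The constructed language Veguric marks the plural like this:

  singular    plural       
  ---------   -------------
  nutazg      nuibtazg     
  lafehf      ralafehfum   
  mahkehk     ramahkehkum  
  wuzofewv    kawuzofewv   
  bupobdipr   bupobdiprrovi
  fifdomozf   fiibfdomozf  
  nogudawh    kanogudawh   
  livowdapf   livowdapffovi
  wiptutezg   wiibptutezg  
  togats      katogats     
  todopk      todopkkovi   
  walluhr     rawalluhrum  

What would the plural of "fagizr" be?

faibgizr

todopk and mahkehk both end in -k yet inflect differently (todopkkovi, ramahkehkum), so the final letter is not what conditions the rule; the second-to-last letter is.
"fagizr" has second-to-last letter 'z'. The stems whose second-to-last letter is 'z' (fifdomozf → fiibfdomozf, wiptutezg → wiibptutezg, nutazg → nuibtazg) insert -ib- after the first vowel.
So fagizr → faibgizr.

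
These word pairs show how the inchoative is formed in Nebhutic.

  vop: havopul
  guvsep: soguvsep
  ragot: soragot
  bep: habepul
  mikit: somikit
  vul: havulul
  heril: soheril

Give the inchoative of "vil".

bep and guvsep both end in -p yet inflect differently (habepul, soguvsep), so the final letter is not what conditions the rule; the number of vowels is.
"vil" has 1 vowel. The stems with 1 vowel (bep → habepul, vop → havopul, vul → havulul) add ha- … -ul around the stem.
So vil → havilul.

havilul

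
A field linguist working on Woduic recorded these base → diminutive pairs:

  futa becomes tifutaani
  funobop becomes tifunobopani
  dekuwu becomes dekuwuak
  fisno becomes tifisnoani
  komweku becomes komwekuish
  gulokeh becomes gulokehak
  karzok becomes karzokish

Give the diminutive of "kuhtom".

dekuwu and komweku both end in -u yet inflect differently (dekuwuak, komwekuish), so the final letter is not what conditions the rule; the first letter is.
"kuhtom" begins with k-. The stems beginning with k- (komweku → komwekuish, karzok → karzokish) add -ish.
So kuhtom → kuhtomish.

kuhtomish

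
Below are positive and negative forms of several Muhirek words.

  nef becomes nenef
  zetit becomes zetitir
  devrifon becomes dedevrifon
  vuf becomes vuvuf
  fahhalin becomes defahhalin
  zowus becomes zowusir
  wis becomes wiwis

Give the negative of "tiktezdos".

detiktezdos

wis and zowus both end in -s yet inflect differently (wiwis, zowusir), so the final letter is not what conditions the rule; the number of vowels is.
"tiktezdos" has 3 vowels. The stems with 3 vowels (fahhalin → defahhalin, devrifon → dedevrifon) add the prefix de-.
The other patterns: stems with 1 vowel repeat the first consonant+vowel as a prefix; stems with 2 vowels add -ir.
So tiktezdos → detiktezdos.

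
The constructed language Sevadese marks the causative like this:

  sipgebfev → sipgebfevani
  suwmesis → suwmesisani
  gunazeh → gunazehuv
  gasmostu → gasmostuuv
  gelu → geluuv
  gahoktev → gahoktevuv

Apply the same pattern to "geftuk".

geftukuv

gahoktev and sipgebfev both end in -v yet inflect differently (gahoktevuv, sipgebfevani), so the final letter is not what conditions the rule; the first letter is.
"geftuk" begins with g-. The stems beginning with g- (gasmostu → gasmostuuv, gahoktev → gahoktevuv, gelu → geluuv) add -uv.
The other pattern: stems beginning with s- add -ani.
So geftuk → geftukuv.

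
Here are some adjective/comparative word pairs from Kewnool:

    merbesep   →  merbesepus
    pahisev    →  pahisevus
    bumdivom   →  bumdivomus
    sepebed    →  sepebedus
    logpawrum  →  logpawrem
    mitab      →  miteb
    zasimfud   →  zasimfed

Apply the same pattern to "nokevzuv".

nokevzev

bumdivom and logpawrum both end in -m yet inflect differently (bumdivomus, logpawrem), so the final letter is not what conditions the rule; the last vowel is.
"nokevzuv" has last vowel 'u'. The stems whose last vowel is 'u' (logpawrum → logpawrem, zasimfud → zasimfed) change the last vowel to 'e'.
The other pattern: stems whose last vowel is 'e' or 'o' add -us.
So nokevzuv → nokevzev.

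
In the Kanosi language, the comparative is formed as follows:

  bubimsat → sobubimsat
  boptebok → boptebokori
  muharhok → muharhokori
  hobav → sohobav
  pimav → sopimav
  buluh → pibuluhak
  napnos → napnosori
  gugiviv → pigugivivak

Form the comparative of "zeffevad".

sozeffevad

pimav and gugiviv both end in -v yet inflect differently (sopimav, pigugivivak), so the final letter is not what conditions the rule; the last vowel is.
"zeffevad" has last vowel 'a'. The stems whose last vowel is 'a' (bubimsat → sobubimsat, pimav → sopimav, hobav → sohobav) add the prefix so-.
So zeffevad → sozeffevad.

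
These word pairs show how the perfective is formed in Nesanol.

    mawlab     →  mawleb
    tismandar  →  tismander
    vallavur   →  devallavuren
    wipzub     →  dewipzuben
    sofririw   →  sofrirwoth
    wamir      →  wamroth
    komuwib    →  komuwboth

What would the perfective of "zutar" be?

tismandar and vallavur both end in -r yet inflect differently (tismander, devallavuren), so the final letter is not what conditions the rule; the last vowel is.
"zutar" has last vowel 'a'. The stems whose last vowel is 'a' (mawlab → mawleb, tismandar → tismander) change the last vowel to 'e'.
So zutar → zuter.

zuter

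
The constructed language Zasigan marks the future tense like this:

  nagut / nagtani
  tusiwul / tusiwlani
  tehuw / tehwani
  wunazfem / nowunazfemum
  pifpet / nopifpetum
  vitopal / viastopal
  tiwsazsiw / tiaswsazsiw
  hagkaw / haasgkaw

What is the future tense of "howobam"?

hoaswobam

nagut and pifpet both end in -t yet inflect differently (nagtani, nopifpetum), so the final letter is not what conditions the rule; the last vowel is.
"howobam" has last vowel 'a'. The stems whose last vowel is 'a' (vitopal → viastopal, hagkaw → haasgkaw) insert -as- after the first vowel.
The other patterns: stems whose last vowel is 'u' delete the last vowel and add -ani; stems whose last vowel is 'e' add no- … -um around the stem.
So howobam → hoaswobam.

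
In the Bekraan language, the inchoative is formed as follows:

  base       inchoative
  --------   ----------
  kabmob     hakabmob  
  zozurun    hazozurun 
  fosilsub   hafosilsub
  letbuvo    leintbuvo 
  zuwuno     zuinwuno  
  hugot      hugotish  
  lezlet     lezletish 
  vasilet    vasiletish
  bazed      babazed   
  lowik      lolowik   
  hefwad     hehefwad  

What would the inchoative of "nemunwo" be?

neinmunwo

"nemunwo" ends in -o. The stems ending in -o (letbuvo → leintbuvo, zuwuno → zuinwuno) insert -in- after the first vowel.
The other patterns: stems ending in -b or -n add the prefix ha-; stems ending in -t add -ish; stems ending in -d or -k repeat the first consonant+vowel as a prefix.
So nemunwo → neinmunwo.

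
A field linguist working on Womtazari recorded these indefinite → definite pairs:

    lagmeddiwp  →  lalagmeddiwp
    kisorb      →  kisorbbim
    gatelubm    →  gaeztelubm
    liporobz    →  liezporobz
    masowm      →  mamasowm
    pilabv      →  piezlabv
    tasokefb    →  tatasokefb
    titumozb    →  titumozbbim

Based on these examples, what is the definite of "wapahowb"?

wawapahowb

gatelubm and masowm both end in -m yet inflect differently (gaeztelubm, mamasowm), so the final letter is not what conditions the rule; the second-to-last letter is.
"wapahowb" has second-to-last letter 'w'. The stems whose second-to-last letter is 'w' (masowm → mamasowm, lagmeddiwp → lalagmeddiwp) repeat the first consonant+vowel as a prefix.
The other patterns: stems whose second-to-last letter is 'b' insert -ez- after the first vowel; stems whose second-to-last letter is 'r' or 'z' double the final consonant and add -im.
So wapahowb → wawapahowb.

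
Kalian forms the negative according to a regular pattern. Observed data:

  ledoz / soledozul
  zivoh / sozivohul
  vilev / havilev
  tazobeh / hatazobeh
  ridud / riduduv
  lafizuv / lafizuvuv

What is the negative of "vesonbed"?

havesonbed

"vesonbed" has last vowel 'e'. The stems whose last vowel is 'e' (vilev → havilev, tazobeh → hatazobeh) add the prefix ha-.
The other patterns: stems whose last vowel is 'o' add so- … -ul around the stem; stems whose last vowel is 'u' add -uv.
So vesonbed → havesonbed.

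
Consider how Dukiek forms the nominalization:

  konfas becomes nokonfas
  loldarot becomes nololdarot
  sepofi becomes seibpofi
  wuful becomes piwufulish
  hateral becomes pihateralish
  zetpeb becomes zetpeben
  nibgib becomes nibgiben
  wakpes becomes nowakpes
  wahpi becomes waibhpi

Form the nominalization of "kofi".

sepofi and nibgib both have last vowel 'i' yet inflect differently (seibpofi, nibgiben), so the last vowel is not what conditions the rule; the final letter is.
"kofi" ends in -i. The stems ending in -i (sepofi → seibpofi, wahpi → waibhpi) insert -ib- after the first vowel.
The other patterns: stems ending in -l add pi- … -ish around the stem; stems ending in -b add -en; stems ending in -s or -t add the prefix no-.
So kofi → koibfi.

koibfi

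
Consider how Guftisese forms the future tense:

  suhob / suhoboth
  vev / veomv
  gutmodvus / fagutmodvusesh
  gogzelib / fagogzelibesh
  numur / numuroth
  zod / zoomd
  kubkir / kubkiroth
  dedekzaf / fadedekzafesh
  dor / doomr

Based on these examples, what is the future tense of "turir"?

dor and numur both end in -r yet inflect differently (doomr, numuroth), so the final letter is not what conditions the rule; the number of vowels is.
"turir" has 2 vowels. The stems with 2 vowels (numur → numuroth, kubkir → kubkiroth, suhob → suhoboth) add -oth.
The other patterns: stems with 1 vowel insert -om- after the first vowel; stems with 3 vowels add fa- … -esh around the stem.
So turir → turiroth.

turiroth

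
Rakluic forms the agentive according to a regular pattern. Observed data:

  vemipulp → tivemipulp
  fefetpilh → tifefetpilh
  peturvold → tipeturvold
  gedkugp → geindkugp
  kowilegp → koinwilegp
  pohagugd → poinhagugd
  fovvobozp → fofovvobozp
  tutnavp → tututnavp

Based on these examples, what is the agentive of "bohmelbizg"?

vemipulp and gedkugp both end in -p yet inflect differently (tivemipulp, geindkugp), so the final letter is not what conditions the rule; the second-to-last letter is.
"bohmelbizg" has second-to-last letter 'z'. The one such stem in the data (fovvobozp → fofovvobozp) repeats the first consonant+vowel as a prefix (as does tutnavp), so the same rule applies.
So bohmelbizg → bobohmelbizg.

bobohmelbizg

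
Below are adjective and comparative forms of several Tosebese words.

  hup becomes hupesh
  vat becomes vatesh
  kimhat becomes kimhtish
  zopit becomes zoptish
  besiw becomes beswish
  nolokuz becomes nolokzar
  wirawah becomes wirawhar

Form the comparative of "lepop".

vat and kimhat both end in -t yet inflect differently (vatesh, kimhtish), so the final letter is not what conditions the rule; the number of vowels is.
"lepop" has 2 vowels. The stems with 2 vowels (kimhat → kimhtish, zopit → zoptish, besiw → beswish) delete the last vowel and add -ish.
So lepop → leppish.

leppish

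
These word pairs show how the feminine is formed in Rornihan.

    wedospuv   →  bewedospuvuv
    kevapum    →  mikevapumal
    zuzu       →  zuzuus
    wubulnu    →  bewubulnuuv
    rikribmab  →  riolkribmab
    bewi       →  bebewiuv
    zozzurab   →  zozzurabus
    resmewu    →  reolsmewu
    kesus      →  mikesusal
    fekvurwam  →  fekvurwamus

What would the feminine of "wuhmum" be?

bewuhmumuv

wubulnu and resmewu both end in -u yet inflect differently (bewubulnuuv, reolsmewu), so the final letter is not what conditions the rule; the first letter is.
"wuhmum" begins with w-. The stems beginning with w- (wedospuv → bewedospuvuv, wubulnu → bewubulnuuv) add be- … -uv around the stem.
So wuhmum → bewuhmumuv.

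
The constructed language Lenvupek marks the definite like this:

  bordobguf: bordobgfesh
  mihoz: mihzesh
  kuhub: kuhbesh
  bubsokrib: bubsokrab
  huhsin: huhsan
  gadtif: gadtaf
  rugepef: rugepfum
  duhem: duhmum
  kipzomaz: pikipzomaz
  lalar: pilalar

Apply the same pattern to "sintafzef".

sintafzfum

"sintafzef" has last vowel 'e'. The stems whose last vowel is 'e' (rugepef → rugepfum, duhem → duhmum) delete the last vowel and add -um.
So sintafzef → sintafzfum.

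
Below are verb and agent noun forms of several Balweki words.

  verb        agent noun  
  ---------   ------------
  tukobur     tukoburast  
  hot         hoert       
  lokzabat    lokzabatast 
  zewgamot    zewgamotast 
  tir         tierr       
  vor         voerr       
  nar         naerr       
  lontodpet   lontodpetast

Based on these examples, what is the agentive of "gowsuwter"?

hot and lokzabat both end in -t yet inflect differently (hoert, lokzabatast), so the final letter is not what conditions the rule; the number of vowels is.
"gowsuwter" has 3 vowels. The stems with 3 vowels (lokzabat → lokzabatast, tukobur → tukoburast, zewgamot → zewgamotast) add -ast.
The other pattern: stems with 1 vowel insert -er- after the first vowel.
So gowsuwter → gowsuwterast.

gowsuwterast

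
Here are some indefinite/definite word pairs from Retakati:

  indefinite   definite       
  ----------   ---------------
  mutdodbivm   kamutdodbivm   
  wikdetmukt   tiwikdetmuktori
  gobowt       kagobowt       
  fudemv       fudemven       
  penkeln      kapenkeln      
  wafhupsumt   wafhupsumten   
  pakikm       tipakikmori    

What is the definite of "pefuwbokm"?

"pefuwbokm" has second-to-last letter 'k'. The stems whose second-to-last letter is 'k' (pakikm → tipakikmori, wikdetmukt → tiwikdetmuktori) add ti- … -ori around the stem.
The other patterns: stems whose second-to-last letter is 'm' add -en; stems whose second-to-last letter is 'l', 'v' or 'w' add the prefix ka-.
So pefuwbokm → tipefuwbokmori.

tipefuwbokmori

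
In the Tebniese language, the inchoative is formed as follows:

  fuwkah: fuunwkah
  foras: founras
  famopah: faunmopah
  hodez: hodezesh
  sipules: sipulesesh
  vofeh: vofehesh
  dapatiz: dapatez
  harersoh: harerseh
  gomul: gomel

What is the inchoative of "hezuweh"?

hezuwehesh

foras and sipules both end in -s yet inflect differently (founras, sipulesesh), so the final letter is not what conditions the rule; the last vowel is.
"hezuweh" has last vowel 'e'. The stems whose last vowel is 'e' (hodez → hodezesh, sipules → sipulesesh, vofeh → vofehesh) add -esh.
So hezuweh → hezuwehesh.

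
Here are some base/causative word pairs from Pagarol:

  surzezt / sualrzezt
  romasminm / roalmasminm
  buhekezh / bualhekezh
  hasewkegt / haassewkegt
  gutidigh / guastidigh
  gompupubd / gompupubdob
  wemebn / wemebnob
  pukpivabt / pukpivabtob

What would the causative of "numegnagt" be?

"numegnagt" has second-to-last letter 'g'. The stems whose second-to-last letter is 'g' (hasewkegt → haassewkegt, gutidigh → guastidigh) insert -as- after the first vowel.
So numegnagt → nuasmegnagt.

nuasmegnagt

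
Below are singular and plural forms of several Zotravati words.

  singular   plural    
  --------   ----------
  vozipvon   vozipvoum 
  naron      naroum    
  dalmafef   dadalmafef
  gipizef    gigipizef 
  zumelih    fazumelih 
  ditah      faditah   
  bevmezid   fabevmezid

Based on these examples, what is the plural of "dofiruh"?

dalmafef and ditah both begin with d- yet inflect differently (dadalmafef, faditah), so the first letter is not what conditions the rule; the final letter is.
"dofiruh" ends in -h. The stems ending in -h (zumelih → fazumelih, ditah → faditah) add the prefix fa-.
The other patterns: stems ending in -n drop the final letter and add -um; stems ending in -f repeat the first consonant+vowel as a prefix.
So dofiruh → fadofiruh.

fadofiruh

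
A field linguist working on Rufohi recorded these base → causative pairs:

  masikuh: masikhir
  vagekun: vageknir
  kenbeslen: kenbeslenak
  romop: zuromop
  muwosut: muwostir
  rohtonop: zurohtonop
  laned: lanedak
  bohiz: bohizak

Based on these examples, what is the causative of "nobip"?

nobipak

vagekun and kenbeslen both end in -n yet inflect differently (vageknir, kenbeslenak), so the final letter is not what conditions the rule; the last vowel is.
"nobip" has last vowel 'i'. The one such stem in the data (bohiz → bohizak) adds -ak, so the same rule applies.
The other patterns: stems whose last vowel is 'u' delete the last vowel and add -ir; stems whose last vowel is 'o' add the prefix zu-.
So nobip → nobipak.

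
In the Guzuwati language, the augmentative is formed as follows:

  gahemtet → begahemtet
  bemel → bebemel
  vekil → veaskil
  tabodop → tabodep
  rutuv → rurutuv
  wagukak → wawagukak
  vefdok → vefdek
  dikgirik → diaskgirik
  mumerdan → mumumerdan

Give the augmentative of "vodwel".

bemel and vekil both end in -l yet inflect differently (bebemel, veaskil), so the final letter is not what conditions the rule; the last vowel is.
"vodwel" has last vowel 'e'. The stems whose last vowel is 'e' (bemel → bebemel, gahemtet → begahemtet) add the prefix be-.
The other patterns: stems whose last vowel is 'a' or 'u' repeat the first consonant+vowel as a prefix; stems whose last vowel is 'i' insert -as- after the first vowel; stems whose last vowel is 'o' change the last vowel to 'e'.
So vodwel → bevodwel.

bevodwel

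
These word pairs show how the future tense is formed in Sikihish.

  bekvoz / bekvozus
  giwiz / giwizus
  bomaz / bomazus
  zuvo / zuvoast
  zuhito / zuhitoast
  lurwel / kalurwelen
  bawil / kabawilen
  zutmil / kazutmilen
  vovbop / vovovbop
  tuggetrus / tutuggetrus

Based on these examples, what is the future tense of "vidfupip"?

vividfupip

"vidfupip" ends in -p. The one such stem in the data (vovbop → vovovbop) repeats the first consonant+vowel as a prefix (as does tuggetrus), so the same rule applies.
So vidfupip → vividfupip.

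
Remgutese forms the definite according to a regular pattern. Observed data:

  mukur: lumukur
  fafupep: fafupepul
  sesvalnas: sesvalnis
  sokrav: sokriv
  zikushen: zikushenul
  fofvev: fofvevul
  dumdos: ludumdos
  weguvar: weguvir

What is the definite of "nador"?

fofvev and sokrav both end in -v yet inflect differently (fofvevul, sokriv), so the final letter is not what conditions the rule; the last vowel is.
"nador" has last vowel 'o'. The one such stem in the data (dumdos → ludumdos) adds the prefix lu-, so the same rule applies.
So nador → lunador.

lunador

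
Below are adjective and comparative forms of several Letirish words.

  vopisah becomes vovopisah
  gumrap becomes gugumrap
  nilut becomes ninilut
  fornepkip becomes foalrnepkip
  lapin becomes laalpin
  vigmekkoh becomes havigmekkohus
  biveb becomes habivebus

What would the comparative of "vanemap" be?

vavanemap

gumrap and fornepkip both end in -p yet inflect differently (gugumrap, foalrnepkip), so the final letter is not what conditions the rule; the last vowel is.
"vanemap" has last vowel 'a'. The stems whose last vowel is 'a' (vopisah → vovopisah, gumrap → gugumrap) repeat the first consonant+vowel as a prefix.
The other patterns: stems whose last vowel is 'i' insert -al- after the first vowel; stems whose last vowel is 'e' or 'o' add ha- … -us around the stem.
So vanemap → vavanemap.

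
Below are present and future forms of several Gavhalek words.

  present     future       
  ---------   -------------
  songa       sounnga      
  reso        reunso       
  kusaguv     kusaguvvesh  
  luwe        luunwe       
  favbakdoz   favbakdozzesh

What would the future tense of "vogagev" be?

"vogagev" ends in a consonant. The stems ending in a consonant (kusaguv → kusaguvvesh, favbakdoz → favbakdozzesh) double the final consonant and add -esh.
The other pattern: stems ending in a vowel insert -un- after the first vowel.
So vogagev → vogagevvesh.

vogagevvesh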